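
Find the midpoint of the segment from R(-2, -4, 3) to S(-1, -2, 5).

M = ((x₁+x₂)/2, (y₁+y₂)/2, (z₁+z₂)/2)
  = ((-2 - 1)/2, (-4 - 2)/2, (3 + 5)/2)
  = (-3/2, -6/2, 8/2)
  = (-1.5, -3, 4)

(-1.5, -3, 4)


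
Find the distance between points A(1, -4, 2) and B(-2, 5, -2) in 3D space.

d = √[(x₂-x₁)² + (y₂-y₁)² + (z₂-z₁)²]
  = √[(-3)² + 9² + (-4)²]
  = √[9 + 81 + 16]
  = √106
  ≈ 10.3

10.3


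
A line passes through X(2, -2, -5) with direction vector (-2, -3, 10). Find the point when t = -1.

P(t) = X + t·d
  = (2 + (-2)·(-1), -2 + (-3)·(-1), -5 + 10·(-1))
  = (2 + 2, -2 + 3, -5 - 10)
  = (4, 1, -15)

(4, 1, -15)


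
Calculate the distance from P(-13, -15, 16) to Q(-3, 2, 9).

d = √[(x₂-x₁)² + (y₂-y₁)² + (z₂-z₁)²]
  = √[10² + 17² + (-7)²]
  = √[100 + 289 + 49]
  = √438
  ≈ 20.93

20.93


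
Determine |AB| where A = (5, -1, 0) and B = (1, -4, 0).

d = √[(x₂-x₁)² + (y₂-y₁)² + (z₂-z₁)²]
  = √[(-4)² + (-3)² + 0²]
  = √[16 + 9 + 0]
  = √25
  ≈ 5

5


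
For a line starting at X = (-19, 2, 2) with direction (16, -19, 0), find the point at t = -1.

P(t) = X + t·d
  = (-19 + 16·(-1), 2 + (-19)·(-1), 2 + 0·(-1))
  = (-19 - 16, 2 + 19, 2 + 0)
  = (-35, 21, 2)

(-35, 21, 2)


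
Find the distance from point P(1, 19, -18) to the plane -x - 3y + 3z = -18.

distance = |a·x₀ + b·y₀ + c·z₀ - d| / √(a² + b² + c²)
  = |(-1)·1 + (-3)·19 + 3·(-18) - (-18)| / √((-1)² + (-3)² + 3²)
  = |-1 - 57 - 54 + 18| / √(1 + 9 + 9)
  = |-94| / √19
  = 94 / 4.359
  ≈ 21.57

21.57


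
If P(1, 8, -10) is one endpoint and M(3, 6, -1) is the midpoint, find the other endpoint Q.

Q = 2M - P
  = (2·3 - 1, 2·6 - 8, 2·(-1) - (-10))
  = (6 - 1, 12 - 8, -2 + 10)
  = (5, 4, 8)

(5, 4, 8)


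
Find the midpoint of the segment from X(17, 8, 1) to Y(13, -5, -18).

M = ((x₁+x₂)/2, (y₁+y₂)/2, (z₁+z₂)/2)
  = ((17 + 13)/2, (8 - 5)/2, (1 - 18)/2)
  = (30/2, 3/2, -17/2)
  = (15, 1.5, -8.5)

(15, 1.5, -8.5)


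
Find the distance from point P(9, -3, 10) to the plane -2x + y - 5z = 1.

distance = |a·x₀ + b·y₀ + c·z₀ - d| / √(a² + b² + c²)
  = |(-2)·9 + 1·(-3) + (-5)·10 - 1| / √((-2)² + 1² + (-5)²)
  = |-18 - 3 - 50 - 1| / √(4 + 1 + 25)
  = |-72| / √30
  = 72 / 5.477
  ≈ 13.15

13.15


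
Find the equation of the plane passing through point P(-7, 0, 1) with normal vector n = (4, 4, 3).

The plane through P with normal n = (a, b, c) satisfies n·(r - P) = 0,
i.e. ax + by + cz = a·x₀ + b·y₀ + c·z₀.
d = 4·(-7) + 4·0 + 3·1
  = -28 + 0 + 3
  = -25
Equation: 4x + 4y + 3z = -25

4x + 4y + 3z = -25


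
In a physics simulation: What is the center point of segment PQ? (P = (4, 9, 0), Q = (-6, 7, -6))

M = ((x₁+x₂)/2, (y₁+y₂)/2, (z₁+z₂)/2)
  = ((4 - 6)/2, (9 + 7)/2, (0 - 6)/2)
  = (-2/2, 16/2, -6/2)
  = (-1, 8, -3)

(-1, 8, -3)


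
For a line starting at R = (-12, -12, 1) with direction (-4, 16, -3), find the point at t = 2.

P(t) = R + t·d
  = (-12 + (-4)·2, -12 + 16·2, 1 + (-3)·2)
  = (-12 - 8, -12 + 32, 1 - 6)
  = (-20, 20, -5)

(-20, 20, -5)


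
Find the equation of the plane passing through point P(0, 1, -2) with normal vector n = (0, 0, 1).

The plane through P with normal n = (a, b, c) satisfies n·(r - P) = 0,
i.e. ax + by + cz = a·x₀ + b·y₀ + c·z₀.
d = 0·0 + 0·1 + 1·(-2)
  = 0 + 0 - 2
  = -2
Equation: z = -2

z = -2


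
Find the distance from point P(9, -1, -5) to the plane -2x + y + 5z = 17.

distance = |a·x₀ + b·y₀ + c·z₀ - d| / √(a² + b² + c²)
  = |(-2)·9 + 1·(-1) + 5·(-5) - 17| / √((-2)² + 1² + 5²)
  = |-18 - 1 - 25 - 17| / √(4 + 1 + 25)
  = |-61| / √30
  = 61 / 5.477
  ≈ 11.14

11.14


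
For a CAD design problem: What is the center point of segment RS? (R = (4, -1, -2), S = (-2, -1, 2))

M = ((x₁+x₂)/2, (y₁+y₂)/2, (z₁+z₂)/2)
  = ((4 - 2)/2, (-1 - 1)/2, (-2 + 2)/2)
  = (2/2, -2/2, 0/2)
  = (1, -1, 0)

(1, -1, 0)


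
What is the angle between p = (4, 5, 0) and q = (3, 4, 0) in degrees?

p·q = 4·3 + 5·4 + 0·0 = 12 + 20 + 0 = 32
|p| = √(4² + 5² + 0²) = √41 ≈ 6.403
|q| = √(3² + 4² + 0²) = √25 ≈ 5
cos θ = (p·q)/(|p||q|) = 32/(6.403·5) ≈ 0.9995
θ = arccos(0.9995) ≈ 1.79°

1.79°


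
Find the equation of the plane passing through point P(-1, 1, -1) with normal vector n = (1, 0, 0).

The plane through P with normal n = (a, b, c) satisfies n·(r - P) = 0,
i.e. ax + by + cz = a·x₀ + b·y₀ + c·z₀.
d = 1·(-1) + 0·1 + 0·(-1)
  = -1 + 0 + 0
  = -1
Equation: x = -1

x = -1


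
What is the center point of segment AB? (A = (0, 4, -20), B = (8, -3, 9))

M = ((x₁+x₂)/2, (y₁+y₂)/2, (z₁+z₂)/2)
  = ((0 + 8)/2, (4 - 3)/2, (-20 + 9)/2)
  = (8/2, 1/2, -11/2)
  = (4, 0.5, -5.5)

(4, 0.5, -5.5)


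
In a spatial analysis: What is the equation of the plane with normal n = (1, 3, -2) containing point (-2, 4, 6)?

The plane through P with normal n = (a, b, c) satisfies n·(r - P) = 0,
i.e. ax + by + cz = a·x₀ + b·y₀ + c·z₀.
d = 1·(-2) + 3·4 + (-2)·6
  = -2 + 12 - 12
  = -2
Equation: x + 3y - 2z = -2

x + 3y - 2z = -2


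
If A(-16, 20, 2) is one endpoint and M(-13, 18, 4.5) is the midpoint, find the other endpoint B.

B = 2M - A
  = (2·(-13) - (-16), 2·18 - 20, 2·4.5 - 2)
  = (-26 + 16, 36 - 20, 9 - 2)
  = (-10, 16, 7)

(-10, 16, 7)


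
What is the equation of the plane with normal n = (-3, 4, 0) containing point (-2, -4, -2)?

The plane through P with normal n = (a, b, c) satisfies n·(r - P) = 0,
i.e. ax + by + cz = a·x₀ + b·y₀ + c·z₀.
d = (-3)·(-2) + 4·(-4) + 0·(-2)
  = 6 - 16 + 0
  = -10
Equation: -3x + 4y = -10

-3x + 4y = -10


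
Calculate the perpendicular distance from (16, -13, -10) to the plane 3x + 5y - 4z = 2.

distance = |a·x₀ + b·y₀ + c·z₀ - d| / √(a² + b² + c²)
  = |3·16 + 5·(-13) + (-4)·(-10) - 2| / √(3² + 5² + (-4)²)
  = |48 - 65 + 40 - 2| / √(9 + 25 + 16)
  = |21| / √50
  = 21 / 7.071
  ≈ 2.97

2.97


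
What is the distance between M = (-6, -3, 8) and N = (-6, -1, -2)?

d = √[(x₂-x₁)² + (y₂-y₁)² + (z₂-z₁)²]
  = √[0² + 2² + (-10)²]
  = √[0 + 4 + 100]
  = √104
  ≈ 10.2

10.2


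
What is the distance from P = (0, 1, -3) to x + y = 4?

distance = |a·x₀ + b·y₀ + c·z₀ - d| / √(a² + b² + c²)
  = |1·0 + 1·1 + 0·(-3) - 4| / √(1² + 1² + 0²)
  = |0 + 1 + 0 - 4| / √(1 + 1 + 0)
  = |-3| / √2
  = 3 / 1.414
  ≈ 2.121

2.121


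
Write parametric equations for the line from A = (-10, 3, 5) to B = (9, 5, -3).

Direction vector d = B - A = (9 + 10, 5 - 3, -3 - 5) = (19, 2, -8)
Parametric form r = A + t·d:
x = -10 + 19t, y = 3 + 2t, z = 5 - 8t

x = -10 + 19t, y = 3 + 2t, z = 5 - 8t


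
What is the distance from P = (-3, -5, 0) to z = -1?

distance = |a·x₀ + b·y₀ + c·z₀ - d| / √(a² + b² + c²)
  = |0·(-3) + 0·(-5) + 1·0 - (-1)| / √(0² + 0² + 1²)
  = |0 + 0 + 0 + 1| / √(0 + 0 + 1)
  = |1| / √1
  = 1 / 1
  ≈ 1

1


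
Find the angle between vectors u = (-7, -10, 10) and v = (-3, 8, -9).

u·v = (-7)·(-3) + (-10)·8 + 10·(-9) = 21 - 80 - 90 = -149
|u| = √((-7)² + (-10)² + 10²) = √249 ≈ 15.78
|v| = √((-3)² + 8² + (-9)²) = √154 ≈ 12.41
cos θ = (u·v)/(|u||v|) = -149/(15.78·12.41) ≈ -0.7609
θ = arccos(-0.7609) ≈ 139.5°

139.5°


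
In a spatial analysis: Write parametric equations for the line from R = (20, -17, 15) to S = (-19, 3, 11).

Direction vector d = S - R = (-19 - 20, 3 + 17, 11 - 15) = (-39, 20, -4)
Parametric form r = R + t·d:
x = 20 - 39t, y = -17 + 20t, z = 15 - 4t

x = 20 - 39t, y = -17 + 20t, z = 15 - 4t


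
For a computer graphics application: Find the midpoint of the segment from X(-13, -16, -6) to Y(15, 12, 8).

M = ((x₁+x₂)/2, (y₁+y₂)/2, (z₁+z₂)/2)
  = ((-13 + 15)/2, (-16 + 12)/2, (-6 + 8)/2)
  = (2/2, -4/2, 2/2)
  = (1, -2, 1)

(1, -2, 1)


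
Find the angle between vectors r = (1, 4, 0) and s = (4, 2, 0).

r·s = 1·4 + 4·2 + 0·0 = 4 + 8 + 0 = 12
|r| = √(1² + 4² + 0²) = √17 ≈ 4.123
|s| = √(4² + 2² + 0²) = √20 ≈ 4.472
cos θ = (r·s)/(|r||s|) = 12/(4.123·4.472) ≈ 0.6508
θ = arccos(0.6508) ≈ 49.4°

49.4°


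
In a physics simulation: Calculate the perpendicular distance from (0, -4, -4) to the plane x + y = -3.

distance = |a·x₀ + b·y₀ + c·z₀ - d| / √(a² + b² + c²)
  = |1·0 + 1·(-4) + 0·(-4) - (-3)| / √(1² + 1² + 0²)
  = |0 - 4 + 0 + 3| / √(1 + 1 + 0)
  = |-1| / √2
  = 1 / 1.414
  ≈ 0.7071

0.7071


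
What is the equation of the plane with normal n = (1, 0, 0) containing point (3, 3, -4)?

The plane through P with normal n = (a, b, c) satisfies n·(r - P) = 0,
i.e. ax + by + cz = a·x₀ + b·y₀ + c·z₀.
d = 1·3 + 0·3 + 0·(-4)
  = 3 + 0 + 0
  = 3
Equation: x = 3

x = 3


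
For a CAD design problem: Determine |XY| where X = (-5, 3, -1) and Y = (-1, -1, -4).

d = √[(x₂-x₁)² + (y₂-y₁)² + (z₂-z₁)²]
  = √[4² + (-4)² + (-3)²]
  = √[16 + 16 + 9]
  = √41
  ≈ 6.403

6.403


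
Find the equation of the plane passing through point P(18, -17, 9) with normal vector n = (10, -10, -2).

The plane through P with normal n = (a, b, c) satisfies n·(r - P) = 0,
i.e. ax + by + cz = a·x₀ + b·y₀ + c·z₀.
d = 10·18 + (-10)·(-17) + (-2)·9
  = 180 + 170 - 18
  = 332
Equation: 10x - 10y - 2z = 332

10x - 10y - 2z = 332


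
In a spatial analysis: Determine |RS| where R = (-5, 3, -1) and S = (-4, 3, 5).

d = √[(x₂-x₁)² + (y₂-y₁)² + (z₂-z₁)²]
  = √[1² + 0² + 6²]
  = √[1 + 0 + 36]
  = √37
  ≈ 6.083

6.083


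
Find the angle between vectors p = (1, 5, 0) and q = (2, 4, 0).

p·q = 1·2 + 5·4 + 0·0 = 2 + 20 + 0 = 22
|p| = √(1² + 5² + 0²) = √26 ≈ 5.099
|q| = √(2² + 4² + 0²) = √20 ≈ 4.472
cos θ = (p·q)/(|p||q|) = 22/(5.099·4.472) ≈ 0.9648
θ = arccos(0.9648) ≈ 15.26°

15.26°


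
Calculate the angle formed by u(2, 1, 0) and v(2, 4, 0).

u·v = 2·2 + 1·4 + 0·0 = 4 + 4 + 0 = 8
|u| = √(2² + 1² + 0²) = √5 ≈ 2.236
|v| = √(2² + 4² + 0²) = √20 ≈ 4.472
cos θ = (u·v)/(|u||v|) = 8/(2.236·4.472) ≈ 0.8
θ = arccos(0.8) ≈ 36.87°

36.87°


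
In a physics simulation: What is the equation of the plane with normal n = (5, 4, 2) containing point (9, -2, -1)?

The plane through P with normal n = (a, b, c) satisfies n·(r - P) = 0,
i.e. ax + by + cz = a·x₀ + b·y₀ + c·z₀.
d = 5·9 + 4·(-2) + 2·(-1)
  = 45 - 8 - 2
  = 35
Equation: 5x + 4y + 2z = 35

5x + 4y + 2z = 35


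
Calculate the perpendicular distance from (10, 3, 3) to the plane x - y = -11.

distance = |a·x₀ + b·y₀ + c·z₀ - d| / √(a² + b² + c²)
  = |1·10 + (-1)·3 + 0·3 - (-11)| / √(1² + (-1)² + 0²)
  = |10 - 3 + 0 + 11| / √(1 + 1 + 0)
  = |18| / √2
  = 18 / 1.414
  ≈ 12.73

12.73


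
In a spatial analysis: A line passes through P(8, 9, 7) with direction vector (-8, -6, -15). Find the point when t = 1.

P(t) = P + t·d
  = (8 + (-8)·1, 9 + (-6)·1, 7 + (-15)·1)
  = (8 - 8, 9 - 6, 7 - 15)
  = (0, 3, -8)

(0, 3, -8)


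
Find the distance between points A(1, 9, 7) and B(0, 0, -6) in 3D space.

d = √[(x₂-x₁)² + (y₂-y₁)² + (z₂-z₁)²]
  = √[(-1)² + (-9)² + (-13)²]
  = √[1 + 81 + 169]
  = √251
  ≈ 15.84

15.84


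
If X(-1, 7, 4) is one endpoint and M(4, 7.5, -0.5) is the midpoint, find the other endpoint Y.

Y = 2M - X
  = (2·4 - (-1), 2·7.5 - 7, 2·(-0.5) - 4)
  = (8 + 1, 15 - 7, -1 - 4)
  = (9, 8, -5)

(9, 8, -5)


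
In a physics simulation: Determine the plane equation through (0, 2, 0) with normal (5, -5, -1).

The plane through P with normal n = (a, b, c) satisfies n·(r - P) = 0,
i.e. ax + by + cz = a·x₀ + b·y₀ + c·z₀.
d = 5·0 + (-5)·2 + (-1)·0
  = 0 - 10 + 0
  = -10
Equation: 5x - 5y - z = -10

5x - 5y - z = -10


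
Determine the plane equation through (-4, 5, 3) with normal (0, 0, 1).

The plane through P with normal n = (a, b, c) satisfies n·(r - P) = 0,
i.e. ax + by + cz = a·x₀ + b·y₀ + c·z₀.
d = 0·(-4) + 0·5 + 1·3
  = 0 + 0 + 3
  = 3
Equation: z = 3

z = 3


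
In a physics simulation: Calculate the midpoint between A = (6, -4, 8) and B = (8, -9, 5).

M = ((x₁+x₂)/2, (y₁+y₂)/2, (z₁+z₂)/2)
  = ((6 + 8)/2, (-4 - 9)/2, (8 + 5)/2)
  = (14/2, -13/2, 13/2)
  = (7, -6.5, 6.5)

(7, -6.5, 6.5)


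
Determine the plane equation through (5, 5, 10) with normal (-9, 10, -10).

The plane through P with normal n = (a, b, c) satisfies n·(r - P) = 0,
i.e. ax + by + cz = a·x₀ + b·y₀ + c·z₀.
d = (-9)·5 + 10·5 + (-10)·10
  = -45 + 50 - 100
  = -95
Equation: -9x + 10y - 10z = -95

-9x + 10y - 10z = -95


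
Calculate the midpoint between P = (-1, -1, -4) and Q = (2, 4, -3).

M = ((x₁+x₂)/2, (y₁+y₂)/2, (z₁+z₂)/2)
  = ((-1 + 2)/2, (-1 + 4)/2, (-4 - 3)/2)
  = (1/2, 3/2, -7/2)
  = (0.5, 1.5, -3.5)

(0.5, 1.5, -3.5)


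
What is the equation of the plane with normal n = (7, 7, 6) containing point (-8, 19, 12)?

The plane through P with normal n = (a, b, c) satisfies n·(r - P) = 0,
i.e. ax + by + cz = a·x₀ + b·y₀ + c·z₀.
d = 7·(-8) + 7·19 + 6·12
  = -56 + 133 + 72
  = 149
Equation: 7x + 7y + 6z = 149

7x + 7y + 6z = 149


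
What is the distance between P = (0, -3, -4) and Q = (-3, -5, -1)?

d = √[(x₂-x₁)² + (y₂-y₁)² + (z₂-z₁)²]
  = √[(-3)² + (-2)² + 3²]
  = √[9 + 4 + 9]
  = √22
  ≈ 4.69

4.69


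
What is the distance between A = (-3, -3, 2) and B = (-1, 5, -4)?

d = √[(x₂-x₁)² + (y₂-y₁)² + (z₂-z₁)²]
  = √[2² + 8² + (-6)²]
  = √[4 + 64 + 36]
  = √104
  ≈ 10.2

10.2


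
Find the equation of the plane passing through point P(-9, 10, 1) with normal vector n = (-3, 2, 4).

The plane through P with normal n = (a, b, c) satisfies n·(r - P) = 0,
i.e. ax + by + cz = a·x₀ + b·y₀ + c·z₀.
d = (-3)·(-9) + 2·10 + 4·1
  = 27 + 20 + 4
  = 51
Equation: -3x + 2y + 4z = 51

-3x + 2y + 4z = 51


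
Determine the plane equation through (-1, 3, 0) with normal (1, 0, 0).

The plane through P with normal n = (a, b, c) satisfies n·(r - P) = 0,
i.e. ax + by + cz = a·x₀ + b·y₀ + c·z₀.
d = 1·(-1) + 0·3 + 0·0
  = -1 + 0 + 0
  = -1
Equation: x = -1

x = -1


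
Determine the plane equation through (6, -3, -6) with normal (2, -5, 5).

The plane through P with normal n = (a, b, c) satisfies n·(r - P) = 0,
i.e. ax + by + cz = a·x₀ + b·y₀ + c·z₀.
d = 2·6 + (-5)·(-3) + 5·(-6)
  = 12 + 15 - 30
  = -3
Equation: 2x - 5y + 5z = -3

2x - 5y + 5z = -3


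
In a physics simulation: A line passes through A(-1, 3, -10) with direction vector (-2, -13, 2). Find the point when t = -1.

P(t) = A + t·d
  = (-1 + (-2)·(-1), 3 + (-13)·(-1), -10 + 2·(-1))
  = (-1 + 2, 3 + 13, -10 - 2)
  = (1, 16, -12)

(1, 16, -12)


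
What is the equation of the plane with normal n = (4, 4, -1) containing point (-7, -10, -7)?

The plane through P with normal n = (a, b, c) satisfies n·(r - P) = 0,
i.e. ax + by + cz = a·x₀ + b·y₀ + c·z₀.
d = 4·(-7) + 4·(-10) + (-1)·(-7)
  = -28 - 40 + 7
  = -61
Equation: 4x + 4y - z = -61

4x + 4y - z = -61


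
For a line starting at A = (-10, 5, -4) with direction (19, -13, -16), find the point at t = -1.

P(t) = A + t·d
  = (-10 + 19·(-1), 5 + (-13)·(-1), -4 + (-16)·(-1))
  = (-10 - 19, 5 + 13, -4 + 16)
  = (-29, 18, 12)

(-29, 18, 12)


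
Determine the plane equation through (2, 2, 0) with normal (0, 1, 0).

The plane through P with normal n = (a, b, c) satisfies n·(r - P) = 0,
i.e. ax + by + cz = a·x₀ + b·y₀ + c·z₀.
d = 0·2 + 1·2 + 0·0
  = 0 + 2 + 0
  = 2
Equation: y = 2

y = 2


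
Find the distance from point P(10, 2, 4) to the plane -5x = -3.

distance = |a·x₀ + b·y₀ + c·z₀ - d| / √(a² + b² + c²)
  = |(-5)·10 + 0·2 + 0·4 - (-3)| / √((-5)² + 0² + 0²)
  = |-50 + 0 + 0 + 3| / √(25 + 0 + 0)
  = |-47| / √25
  = 47 / 5
  ≈ 9.4

9.4


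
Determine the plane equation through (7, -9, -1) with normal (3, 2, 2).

The plane through P with normal n = (a, b, c) satisfies n·(r - P) = 0,
i.e. ax + by + cz = a·x₀ + b·y₀ + c·z₀.
d = 3·7 + 2·(-9) + 2·(-1)
  = 21 - 18 - 2
  = 1
Equation: 3x + 2y + 2z = 1

3x + 2y + 2z = 1


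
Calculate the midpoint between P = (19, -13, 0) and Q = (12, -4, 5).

M = ((x₁+x₂)/2, (y₁+y₂)/2, (z₁+z₂)/2)
  = ((19 + 12)/2, (-13 - 4)/2, (0 + 5)/2)
  = (31/2, -17/2, 5/2)
  = (15.5, -8.5, 2.5)

(15.5, -8.5, 2.5)


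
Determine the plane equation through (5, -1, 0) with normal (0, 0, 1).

The plane through P with normal n = (a, b, c) satisfies n·(r - P) = 0,
i.e. ax + by + cz = a·x₀ + b·y₀ + c·z₀.
d = 0·5 + 0·(-1) + 1·0
  = 0 + 0 + 0
  = 0
Equation: z = 0

z = 0


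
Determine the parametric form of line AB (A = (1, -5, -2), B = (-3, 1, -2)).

Direction vector d = B - A = (-3 - 1, 1 + 5, -2 + 2) = (-4, 6, 0)
Parametric form r = A + t·d:
x = 1 - 4t, y = -5 + 6t, z = -2

x = 1 - 4t, y = -5 + 6t, z = -2


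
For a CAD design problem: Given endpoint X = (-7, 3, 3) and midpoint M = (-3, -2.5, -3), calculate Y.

Y = 2M - X
  = (2·(-3) - (-7), 2·(-2.5) - 3, 2·(-3) - 3)
  = (-6 + 7, -5 - 3, -6 - 3)
  = (1, -8, -9)

(1, -8, -9)


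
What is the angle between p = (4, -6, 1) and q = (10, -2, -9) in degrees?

p·q = 4·10 + (-6)·(-2) + 1·(-9) = 40 + 12 - 9 = 43
|p| = √(4² + (-6)² + 1²) = √53 ≈ 7.28
|q| = √(10² + (-2)² + (-9)²) = √185 ≈ 13.6
cos θ = (p·q)/(|p||q|) = 43/(7.28·13.6) ≈ 0.4343
θ = arccos(0.4343) ≈ 64.26°

64.26°


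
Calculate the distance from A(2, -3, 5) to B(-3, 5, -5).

d = √[(x₂-x₁)² + (y₂-y₁)² + (z₂-z₁)²]
  = √[(-5)² + 8² + (-10)²]
  = √[25 + 64 + 100]
  = √189
  ≈ 13.75

13.75


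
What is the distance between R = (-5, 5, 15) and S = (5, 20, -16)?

d = √[(x₂-x₁)² + (y₂-y₁)² + (z₂-z₁)²]
  = √[10² + 15² + (-31)²]
  = √[100 + 225 + 961]
  = √1286
  ≈ 35.86

35.86


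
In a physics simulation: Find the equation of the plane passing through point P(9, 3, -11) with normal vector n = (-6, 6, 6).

The plane through P with normal n = (a, b, c) satisfies n·(r - P) = 0,
i.e. ax + by + cz = a·x₀ + b·y₀ + c·z₀.
d = (-6)·9 + 6·3 + 6·(-11)
  = -54 + 18 - 66
  = -102
Equation: -6x + 6y + 6z = -102

-6x + 6y + 6z = -102


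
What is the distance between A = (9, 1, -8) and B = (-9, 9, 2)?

d = √[(x₂-x₁)² + (y₂-y₁)² + (z₂-z₁)²]
  = √[(-18)² + 8² + 10²]
  = √[324 + 64 + 100]
  = √488
  ≈ 22.09

22.09


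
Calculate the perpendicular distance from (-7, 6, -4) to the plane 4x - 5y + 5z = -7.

distance = |a·x₀ + b·y₀ + c·z₀ - d| / √(a² + b² + c²)
  = |4·(-7) + (-5)·6 + 5·(-4) - (-7)| / √(4² + (-5)² + 5²)
  = |-28 - 30 - 20 + 7| / √(16 + 25 + 25)
  = |-71| / √66
  = 71 / 8.124
  ≈ 8.739

8.739


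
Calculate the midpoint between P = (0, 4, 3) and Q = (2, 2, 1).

M = ((x₁+x₂)/2, (y₁+y₂)/2, (z₁+z₂)/2)
  = ((0 + 2)/2, (4 + 2)/2, (3 + 1)/2)
  = (2/2, 6/2, 4/2)
  = (1, 3, 2)

(1, 3, 2)


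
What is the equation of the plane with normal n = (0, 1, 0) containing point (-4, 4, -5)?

The plane through P with normal n = (a, b, c) satisfies n·(r - P) = 0,
i.e. ax + by + cz = a·x₀ + b·y₀ + c·z₀.
d = 0·(-4) + 1·4 + 0·(-5)
  = 0 + 4 + 0
  = 4
Equation: y = 4

y = 4


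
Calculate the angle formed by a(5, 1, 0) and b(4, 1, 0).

a·b = 5·4 + 1·1 + 0·0 = 20 + 1 + 0 = 21
|a| = √(5² + 1² + 0²) = √26 ≈ 5.099
|b| = √(4² + 1² + 0²) = √17 ≈ 4.123
cos θ = (a·b)/(|a||b|) = 21/(5.099·4.123) ≈ 0.9989
θ = arccos(0.9989) ≈ 2.726°

2.726°


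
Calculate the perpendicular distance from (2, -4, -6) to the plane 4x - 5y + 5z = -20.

distance = |a·x₀ + b·y₀ + c·z₀ - d| / √(a² + b² + c²)
  = |4·2 + (-5)·(-4) + 5·(-6) - (-20)| / √(4² + (-5)² + 5²)
  = |8 + 20 - 30 + 20| / √(16 + 25 + 25)
  = |18| / √66
  = 18 / 8.124
  ≈ 2.216

2.216


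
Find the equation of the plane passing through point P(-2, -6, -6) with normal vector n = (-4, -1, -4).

The plane through P with normal n = (a, b, c) satisfies n·(r - P) = 0,
i.e. ax + by + cz = a·x₀ + b·y₀ + c·z₀.
d = (-4)·(-2) + (-1)·(-6) + (-4)·(-6)
  = 8 + 6 + 24
  = 38
Equation: -4x - y - 4z = 38

-4x - y - 4z = 38


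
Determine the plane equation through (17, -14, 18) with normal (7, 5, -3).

The plane through P with normal n = (a, b, c) satisfies n·(r - P) = 0,
i.e. ax + by + cz = a·x₀ + b·y₀ + c·z₀.
d = 7·17 + 5·(-14) + (-3)·18
  = 119 - 70 - 54
  = -5
Equation: 7x + 5y - 3z = -5

7x + 5y - 3z = -5


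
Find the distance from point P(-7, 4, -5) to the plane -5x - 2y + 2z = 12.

distance = |a·x₀ + b·y₀ + c·z₀ - d| / √(a² + b² + c²)
  = |(-5)·(-7) + (-2)·4 + 2·(-5) - 12| / √((-5)² + (-2)² + 2²)
  = |35 - 8 - 10 - 12| / √(25 + 4 + 4)
  = |5| / √33
  = 5 / 5.745
  ≈ 0.8704

0.8704


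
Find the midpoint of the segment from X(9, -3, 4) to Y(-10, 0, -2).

M = ((x₁+x₂)/2, (y₁+y₂)/2, (z₁+z₂)/2)
  = ((9 - 10)/2, (-3 + 0)/2, (4 - 2)/2)
  = (-1/2, -3/2, 2/2)
  = (-0.5, -1.5, 1)

(-0.5, -1.5, 1)


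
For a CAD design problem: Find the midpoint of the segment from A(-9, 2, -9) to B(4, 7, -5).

M = ((x₁+x₂)/2, (y₁+y₂)/2, (z₁+z₂)/2)
  = ((-9 + 4)/2, (2 + 7)/2, (-9 - 5)/2)
  = (-5/2, 9/2, -14/2)
  = (-2.5, 4.5, -7)

(-2.5, 4.5, -7)


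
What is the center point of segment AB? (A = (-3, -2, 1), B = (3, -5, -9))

M = ((x₁+x₂)/2, (y₁+y₂)/2, (z₁+z₂)/2)
  = ((-3 + 3)/2, (-2 - 5)/2, (1 - 9)/2)
  = (0/2, -7/2, -8/2)
  = (0, -3.5, -4)

(0, -3.5, -4)


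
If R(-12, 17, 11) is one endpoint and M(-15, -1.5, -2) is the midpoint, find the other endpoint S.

S = 2M - R
  = (2·(-15) - (-12), 2·(-1.5) - 17, 2·(-2) - 11)
  = (-30 + 12, -3 - 17, -4 - 11)
  = (-18, -20, -15)

(-18, -20, -15)


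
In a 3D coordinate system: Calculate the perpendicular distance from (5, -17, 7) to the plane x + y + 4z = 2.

distance = |a·x₀ + b·y₀ + c·z₀ - d| / √(a² + b² + c²)
  = |1·5 + 1·(-17) + 4·7 - 2| / √(1² + 1² + 4²)
  = |5 - 17 + 28 - 2| / √(1 + 1 + 16)
  = |14| / √18
  = 14 / 4.243
  ≈ 3.3

3.3


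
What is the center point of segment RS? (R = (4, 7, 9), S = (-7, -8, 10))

M = ((x₁+x₂)/2, (y₁+y₂)/2, (z₁+z₂)/2)
  = ((4 - 7)/2, (7 - 8)/2, (9 + 10)/2)
  = (-3/2, -1/2, 19/2)
  = (-1.5, -0.5, 9.5)

(-1.5, -0.5, 9.5)


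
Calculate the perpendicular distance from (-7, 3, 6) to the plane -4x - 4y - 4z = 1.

distance = |a·x₀ + b·y₀ + c·z₀ - d| / √(a² + b² + c²)
  = |(-4)·(-7) + (-4)·3 + (-4)·6 - 1| / √((-4)² + (-4)² + (-4)²)
  = |28 - 12 - 24 - 1| / √(16 + 16 + 16)
  = |-9| / √48
  = 9 / 6.928
  ≈ 1.299

1.299


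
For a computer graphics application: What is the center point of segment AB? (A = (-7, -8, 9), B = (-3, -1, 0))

M = ((x₁+x₂)/2, (y₁+y₂)/2, (z₁+z₂)/2)
  = ((-7 - 3)/2, (-8 - 1)/2, (9 + 0)/2)
  = (-10/2, -9/2, 9/2)
  = (-5, -4.5, 4.5)

(-5, -4.5, 4.5)


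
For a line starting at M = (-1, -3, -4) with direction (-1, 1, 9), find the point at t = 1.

P(t) = M + t·d
  = (-1 + (-1)·1, -3 + 1·1, -4 + 9·1)
  = (-1 - 1, -3 + 1, -4 + 9)
  = (-2, -2, 5)

(-2, -2, 5)


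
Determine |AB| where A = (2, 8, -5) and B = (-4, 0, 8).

d = √[(x₂-x₁)² + (y₂-y₁)² + (z₂-z₁)²]
  = √[(-6)² + (-8)² + 13²]
  = √[36 + 64 + 169]
  = √269
  ≈ 16.4

16.4


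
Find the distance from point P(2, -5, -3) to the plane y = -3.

distance = |a·x₀ + b·y₀ + c·z₀ - d| / √(a² + b² + c²)
  = |0·2 + 1·(-5) + 0·(-3) - (-3)| / √(0² + 1² + 0²)
  = |0 - 5 + 0 + 3| / √(0 + 1 + 0)
  = |-2| / √1
  = 2 / 1
  ≈ 2

2


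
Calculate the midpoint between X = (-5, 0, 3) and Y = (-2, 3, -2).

M = ((x₁+x₂)/2, (y₁+y₂)/2, (z₁+z₂)/2)
  = ((-5 - 2)/2, (0 + 3)/2, (3 - 2)/2)
  = (-7/2, 3/2, 1/2)
  = (-3.5, 1.5, 0.5)

(-3.5, 1.5, 0.5)


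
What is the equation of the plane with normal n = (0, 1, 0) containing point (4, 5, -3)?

The plane through P with normal n = (a, b, c) satisfies n·(r - P) = 0,
i.e. ax + by + cz = a·x₀ + b·y₀ + c·z₀.
d = 0·4 + 1·5 + 0·(-3)
  = 0 + 5 + 0
  = 5
Equation: y = 5

y = 5


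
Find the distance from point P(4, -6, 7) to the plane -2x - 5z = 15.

distance = |a·x₀ + b·y₀ + c·z₀ - d| / √(a² + b² + c²)
  = |(-2)·4 + 0·(-6) + (-5)·7 - 15| / √((-2)² + 0² + (-5)²)
  = |-8 + 0 - 35 - 15| / √(4 + 0 + 25)
  = |-58| / √29
  = 58 / 5.385
  ≈ 10.77

10.77


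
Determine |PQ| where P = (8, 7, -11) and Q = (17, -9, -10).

d = √[(x₂-x₁)² + (y₂-y₁)² + (z₂-z₁)²]
  = √[9² + (-16)² + 1²]
  = √[81 + 256 + 1]
  = √338
  ≈ 18.38

18.38


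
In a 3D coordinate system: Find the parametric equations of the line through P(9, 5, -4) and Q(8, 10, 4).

Direction vector d = Q - P = (8 - 9, 10 - 5, 4 + 4) = (-1, 5, 8)
Parametric form r = P + t·d:
x = 9 - t, y = 5 + 5t, z = -4 + 8t

x = 9 - t, y = 5 + 5t, z = -4 + 8t


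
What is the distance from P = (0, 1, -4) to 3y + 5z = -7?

distance = |a·x₀ + b·y₀ + c·z₀ - d| / √(a² + b² + c²)
  = |0·0 + 3·1 + 5·(-4) - (-7)| / √(0² + 3² + 5²)
  = |0 + 3 - 20 + 7| / √(0 + 9 + 25)
  = |-10| / √34
  = 10 / 5.831
  ≈ 1.715

1.715


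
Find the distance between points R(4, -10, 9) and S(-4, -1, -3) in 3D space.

d = √[(x₂-x₁)² + (y₂-y₁)² + (z₂-z₁)²]
  = √[(-8)² + 9² + (-12)²]
  = √[64 + 81 + 144]
  = √289
  ≈ 17

17


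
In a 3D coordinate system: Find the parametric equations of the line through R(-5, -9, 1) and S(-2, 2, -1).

Direction vector d = S - R = (-2 + 5, 2 + 9, -1 - 1) = (3, 11, -2)
Parametric form r = R + t·d:
x = -5 + 3t, y = -9 + 11t, z = 1 - 2t

x = -5 + 3t, y = -9 + 11t, z = 1 - 2t


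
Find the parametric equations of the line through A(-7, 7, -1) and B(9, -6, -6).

Direction vector d = B - A = (9 + 7, -6 - 7, -6 + 1) = (16, -13, -5)
Parametric form r = A + t·d:
x = -7 + 16t, y = 7 - 13t, z = -1 - 5t

x = -7 + 16t, y = 7 - 13t, z = -1 - 5t


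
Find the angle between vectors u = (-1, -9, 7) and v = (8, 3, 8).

u·v = (-1)·8 + (-9)·3 + 7·8 = -8 - 27 + 56 = 21
|u| = √((-1)² + (-9)² + 7²) = √131 ≈ 11.45
|v| = √(8² + 3² + 8²) = √137 ≈ 11.7
cos θ = (u·v)/(|u||v|) = 21/(11.45·11.7) ≈ 0.1568
θ = arccos(0.1568) ≈ 80.98°

80.98°


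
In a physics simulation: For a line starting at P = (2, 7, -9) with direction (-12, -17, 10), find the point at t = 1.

P(t) = P + t·d
  = (2 + (-12)·1, 7 + (-17)·1, -9 + 10·1)
  = (2 - 12, 7 - 17, -9 + 10)
  = (-10, -10, 1)

(-10, -10, 1)


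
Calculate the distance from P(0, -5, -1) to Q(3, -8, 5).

d = √[(x₂-x₁)² + (y₂-y₁)² + (z₂-z₁)²]
  = √[3² + (-3)² + 6²]
  = √[9 + 9 + 36]
  = √54
  ≈ 7.348

7.348


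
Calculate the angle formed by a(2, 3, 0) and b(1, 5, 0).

a·b = 2·1 + 3·5 + 0·0 = 2 + 15 + 0 = 17
|a| = √(2² + 3² + 0²) = √13 ≈ 3.606
|b| = √(1² + 5² + 0²) = √26 ≈ 5.099
cos θ = (a·b)/(|a||b|) = 17/(3.606·5.099) ≈ 0.9247
θ = arccos(0.9247) ≈ 22.38°

22.38°


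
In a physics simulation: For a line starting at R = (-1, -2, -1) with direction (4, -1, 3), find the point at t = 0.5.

P(t) = R + t·d
  = (-1 + 4·0.5, -2 + (-1)·0.5, -1 + 3·0.5)
  = (-1 + 2, -2 - 0.5, -1 + 1.5)
  = (1, -2.5, 0.5)

(1, -2.5, 0.5)


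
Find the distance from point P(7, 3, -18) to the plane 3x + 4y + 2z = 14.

distance = |a·x₀ + b·y₀ + c·z₀ - d| / √(a² + b² + c²)
  = |3·7 + 4·3 + 2·(-18) - 14| / √(3² + 4² + 2²)
  = |21 + 12 - 36 - 14| / √(9 + 16 + 4)
  = |-17| / √29
  = 17 / 5.385
  ≈ 3.157

3.157


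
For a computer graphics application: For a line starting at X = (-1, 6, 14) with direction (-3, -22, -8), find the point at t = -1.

P(t) = X + t·d
  = (-1 + (-3)·(-1), 6 + (-22)·(-1), 14 + (-8)·(-1))
  = (-1 + 3, 6 + 22, 14 + 8)
  = (2, 28, 22)

(2, 28, 22)


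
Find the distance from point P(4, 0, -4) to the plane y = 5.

distance = |a·x₀ + b·y₀ + c·z₀ - d| / √(a² + b² + c²)
  = |0·4 + 1·0 + 0·(-4) - 5| / √(0² + 1² + 0²)
  = |0 + 0 + 0 - 5| / √(0 + 1 + 0)
  = |-5| / √1
  = 5 / 1
  ≈ 5

5


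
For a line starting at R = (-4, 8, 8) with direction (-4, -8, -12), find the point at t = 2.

P(t) = R + t·d
  = (-4 + (-4)·2, 8 + (-8)·2, 8 + (-12)·2)
  = (-4 - 8, 8 - 16, 8 - 24)
  = (-12, -8, -16)

(-12, -8, -16)


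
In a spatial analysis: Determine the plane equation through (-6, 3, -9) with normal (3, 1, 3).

The plane through P with normal n = (a, b, c) satisfies n·(r - P) = 0,
i.e. ax + by + cz = a·x₀ + b·y₀ + c·z₀.
d = 3·(-6) + 1·3 + 3·(-9)
  = -18 + 3 - 27
  = -42
Equation: 3x + y + 3z = -42

3x + y + 3z = -42


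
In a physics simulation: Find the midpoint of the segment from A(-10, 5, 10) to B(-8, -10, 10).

M = ((x₁+x₂)/2, (y₁+y₂)/2, (z₁+z₂)/2)
  = ((-10 - 8)/2, (5 - 10)/2, (10 + 10)/2)
  = (-18/2, -5/2, 20/2)
  = (-9, -2.5, 10)

(-9, -2.5, 10)


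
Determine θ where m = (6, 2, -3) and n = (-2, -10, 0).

m·n = 6·(-2) + 2·(-10) + (-3)·0 = -12 - 20 + 0 = -32
|m| = √(6² + 2² + (-3)²) = √49 ≈ 7
|n| = √((-2)² + (-10)² + 0²) = √104 ≈ 10.2
cos θ = (m·n)/(|m||n|) = -32/(7·10.2) ≈ -0.4483
θ = arccos(-0.4483) ≈ 116.6°

116.6°


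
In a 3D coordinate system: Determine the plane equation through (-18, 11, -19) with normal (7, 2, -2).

The plane through P with normal n = (a, b, c) satisfies n·(r - P) = 0,
i.e. ax + by + cz = a·x₀ + b·y₀ + c·z₀.
d = 7·(-18) + 2·11 + (-2)·(-19)
  = -126 + 22 + 38
  = -66
Equation: 7x + 2y - 2z = -66

7x + 2y - 2z = -66


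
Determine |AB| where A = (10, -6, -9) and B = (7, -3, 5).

d = √[(x₂-x₁)² + (y₂-y₁)² + (z₂-z₁)²]
  = √[(-3)² + 3² + 14²]
  = √[9 + 9 + 196]
  = √214
  ≈ 14.63

14.63


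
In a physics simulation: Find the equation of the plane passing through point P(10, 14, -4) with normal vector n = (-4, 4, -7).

The plane through P with normal n = (a, b, c) satisfies n·(r - P) = 0,
i.e. ax + by + cz = a·x₀ + b·y₀ + c·z₀.
d = (-4)·10 + 4·14 + (-7)·(-4)
  = -40 + 56 + 28
  = 44
Equation: -4x + 4y - 7z = 44

-4x + 4y - 7z = 44


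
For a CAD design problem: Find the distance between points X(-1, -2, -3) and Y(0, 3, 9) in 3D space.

d = √[(x₂-x₁)² + (y₂-y₁)² + (z₂-z₁)²]
  = √[1² + 5² + 12²]
  = √[1 + 25 + 144]
  = √170
  ≈ 13.04

13.04


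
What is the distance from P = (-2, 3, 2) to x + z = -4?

distance = |a·x₀ + b·y₀ + c·z₀ - d| / √(a² + b² + c²)
  = |1·(-2) + 0·3 + 1·2 - (-4)| / √(1² + 0² + 1²)
  = |-2 + 0 + 2 + 4| / √(1 + 0 + 1)
  = |4| / √2
  = 4 / 1.414
  ≈ 2.828

2.828


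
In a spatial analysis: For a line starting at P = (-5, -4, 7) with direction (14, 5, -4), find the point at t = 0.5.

P(t) = P + t·d
  = (-5 + 14·0.5, -4 + 5·0.5, 7 + (-4)·0.5)
  = (-5 + 7, -4 + 2.5, 7 - 2)
  = (2, -1.5, 5)

(2, -1.5, 5)


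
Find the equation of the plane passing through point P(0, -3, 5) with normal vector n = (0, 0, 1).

The plane through P with normal n = (a, b, c) satisfies n·(r - P) = 0,
i.e. ax + by + cz = a·x₀ + b·y₀ + c·z₀.
d = 0·0 + 0·(-3) + 1·5
  = 0 + 0 + 5
  = 5
Equation: z = 5

z = 5


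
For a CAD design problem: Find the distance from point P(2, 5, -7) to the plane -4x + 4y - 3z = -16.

distance = |a·x₀ + b·y₀ + c·z₀ - d| / √(a² + b² + c²)
  = |(-4)·2 + 4·5 + (-3)·(-7) - (-16)| / √((-4)² + 4² + (-3)²)
  = |-8 + 20 + 21 + 16| / √(16 + 16 + 9)
  = |49| / √41
  = 49 / 6.403
  ≈ 7.653

7.653


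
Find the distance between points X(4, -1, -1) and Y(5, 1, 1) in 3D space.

d = √[(x₂-x₁)² + (y₂-y₁)² + (z₂-z₁)²]
  = √[1² + 2² + 2²]
  = √[1 + 4 + 4]
  = √9
  ≈ 3

3


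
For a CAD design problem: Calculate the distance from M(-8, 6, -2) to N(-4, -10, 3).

d = √[(x₂-x₁)² + (y₂-y₁)² + (z₂-z₁)²]
  = √[4² + (-16)² + 5²]
  = √[16 + 256 + 25]
  = √297
  ≈ 17.23

17.23


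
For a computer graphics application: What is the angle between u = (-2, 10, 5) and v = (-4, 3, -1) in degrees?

u·v = (-2)·(-4) + 10·3 + 5·(-1) = 8 + 30 - 5 = 33
|u| = √((-2)² + 10² + 5²) = √129 ≈ 11.36
|v| = √((-4)² + 3² + (-1)²) = √26 ≈ 5.099
cos θ = (u·v)/(|u||v|) = 33/(11.36·5.099) ≈ 0.5698
θ = arccos(0.5698) ≈ 55.26°

55.26°


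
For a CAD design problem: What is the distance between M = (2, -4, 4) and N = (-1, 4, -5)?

d = √[(x₂-x₁)² + (y₂-y₁)² + (z₂-z₁)²]
  = √[(-3)² + 8² + (-9)²]
  = √[9 + 64 + 81]
  = √154
  ≈ 12.41

12.41


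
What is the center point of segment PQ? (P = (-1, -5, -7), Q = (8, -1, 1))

M = ((x₁+x₂)/2, (y₁+y₂)/2, (z₁+z₂)/2)
  = ((-1 + 8)/2, (-5 - 1)/2, (-7 + 1)/2)
  = (7/2, -6/2, -6/2)
  = (3.5, -3, -3)

(3.5, -3, -3)


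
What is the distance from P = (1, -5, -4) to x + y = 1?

distance = |a·x₀ + b·y₀ + c·z₀ - d| / √(a² + b² + c²)
  = |1·1 + 1·(-5) + 0·(-4) - 1| / √(1² + 1² + 0²)
  = |1 - 5 + 0 - 1| / √(1 + 1 + 0)
  = |-5| / √2
  = 5 / 1.414
  ≈ 3.536

3.536


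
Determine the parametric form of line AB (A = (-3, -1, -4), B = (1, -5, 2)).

Direction vector d = B - A = (1 + 3, -5 + 1, 2 + 4) = (4, -4, 6)
Parametric form r = A + t·d:
x = -3 + 4t, y = -1 - 4t, z = -4 + 6t

x = -3 + 4t, y = -1 - 4t, z = -4 + 6t


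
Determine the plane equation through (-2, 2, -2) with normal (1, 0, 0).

The plane through P with normal n = (a, b, c) satisfies n·(r - P) = 0,
i.e. ax + by + cz = a·x₀ + b·y₀ + c·z₀.
d = 1·(-2) + 0·2 + 0·(-2)
  = -2 + 0 + 0
  = -2
Equation: x = -2

x = -2


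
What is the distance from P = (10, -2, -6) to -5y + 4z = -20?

distance = |a·x₀ + b·y₀ + c·z₀ - d| / √(a² + b² + c²)
  = |0·10 + (-5)·(-2) + 4·(-6) - (-20)| / √(0² + (-5)² + 4²)
  = |0 + 10 - 24 + 20| / √(0 + 25 + 16)
  = |6| / √41
  = 6 / 6.403
  ≈ 0.937

0.937


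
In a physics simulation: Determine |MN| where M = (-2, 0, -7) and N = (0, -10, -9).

d = √[(x₂-x₁)² + (y₂-y₁)² + (z₂-z₁)²]
  = √[2² + (-10)² + (-2)²]
  = √[4 + 100 + 4]
  = √108
  ≈ 10.39

10.39


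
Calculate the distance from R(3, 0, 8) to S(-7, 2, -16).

d = √[(x₂-x₁)² + (y₂-y₁)² + (z₂-z₁)²]
  = √[(-10)² + 2² + (-24)²]
  = √[100 + 4 + 576]
  = √680
  ≈ 26.08

26.08


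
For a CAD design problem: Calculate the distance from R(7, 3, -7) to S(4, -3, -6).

d = √[(x₂-x₁)² + (y₂-y₁)² + (z₂-z₁)²]
  = √[(-3)² + (-6)² + 1²]
  = √[9 + 36 + 1]
  = √46
  ≈ 6.782

6.782


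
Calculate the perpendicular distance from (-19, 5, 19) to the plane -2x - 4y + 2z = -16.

distance = |a·x₀ + b·y₀ + c·z₀ - d| / √(a² + b² + c²)
  = |(-2)·(-19) + (-4)·5 + 2·19 - (-16)| / √((-2)² + (-4)² + 2²)
  = |38 - 20 + 38 + 16| / √(4 + 16 + 4)
  = |72| / √24
  = 72 / 4.899
  ≈ 14.7

14.7


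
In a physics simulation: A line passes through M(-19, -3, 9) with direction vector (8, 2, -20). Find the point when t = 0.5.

P(t) = M + t·d
  = (-19 + 8·0.5, -3 + 2·0.5, 9 + (-20)·0.5)
  = (-19 + 4, -3 + 1, 9 - 10)
  = (-15, -2, -1)

(-15, -2, -1)


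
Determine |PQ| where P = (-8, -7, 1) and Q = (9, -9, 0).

d = √[(x₂-x₁)² + (y₂-y₁)² + (z₂-z₁)²]
  = √[17² + (-2)² + (-1)²]
  = √[289 + 4 + 1]
  = √294
  ≈ 17.15

17.15


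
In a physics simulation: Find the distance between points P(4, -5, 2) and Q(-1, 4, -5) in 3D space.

d = √[(x₂-x₁)² + (y₂-y₁)² + (z₂-z₁)²]
  = √[(-5)² + 9² + (-7)²]
  = √[25 + 81 + 49]
  = √155
  ≈ 12.45

12.45


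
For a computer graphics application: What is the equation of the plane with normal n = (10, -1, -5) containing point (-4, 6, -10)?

The plane through P with normal n = (a, b, c) satisfies n·(r - P) = 0,
i.e. ax + by + cz = a·x₀ + b·y₀ + c·z₀.
d = 10·(-4) + (-1)·6 + (-5)·(-10)
  = -40 - 6 + 50
  = 4
Equation: 10x - y - 5z = 4

10x - y - 5z = 4


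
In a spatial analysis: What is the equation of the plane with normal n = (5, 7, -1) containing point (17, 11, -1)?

The plane through P with normal n = (a, b, c) satisfies n·(r - P) = 0,
i.e. ax + by + cz = a·x₀ + b·y₀ + c·z₀.
d = 5·17 + 7·11 + (-1)·(-1)
  = 85 + 77 + 1
  = 163
Equation: 5x + 7y - z = 163

5x + 7y - z = 163


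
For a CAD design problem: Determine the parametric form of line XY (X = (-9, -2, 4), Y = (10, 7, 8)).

Direction vector d = Y - X = (10 + 9, 7 + 2, 8 - 4) = (19, 9, 4)
Parametric form r = X + t·d:
x = -9 + 19t, y = -2 + 9t, z = 4 + 4t

x = -9 + 19t, y = -2 + 9t, z = 4 + 4t


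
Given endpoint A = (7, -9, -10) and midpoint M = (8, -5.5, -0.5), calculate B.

B = 2M - A
  = (2·8 - 7, 2·(-5.5) - (-9), 2·(-0.5) - (-10))
  = (16 - 7, -11 + 9, -1 + 10)
  = (9, -2, 9)

(9, -2, 9)


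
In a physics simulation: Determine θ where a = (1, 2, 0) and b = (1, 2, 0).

a·b = 1·1 + 2·2 + 0·0 = 1 + 4 + 0 = 5
|a| = √(1² + 2² + 0²) = √5 ≈ 2.236
|b| = √(1² + 2² + 0²) = √5 ≈ 2.236
cos θ = (a·b)/(|a||b|) = 5/(2.236·2.236) ≈ 1
θ = arccos(1) ≈ 0°

0°


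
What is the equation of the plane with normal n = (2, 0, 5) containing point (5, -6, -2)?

The plane through P with normal n = (a, b, c) satisfies n·(r - P) = 0,
i.e. ax + by + cz = a·x₀ + b·y₀ + c·z₀.
d = 2·5 + 0·(-6) + 5·(-2)
  = 10 + 0 - 10
  = 0
Equation: 2x + 5z = 0

2x + 5z = 0


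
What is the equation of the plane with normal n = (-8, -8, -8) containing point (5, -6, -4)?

The plane through P with normal n = (a, b, c) satisfies n·(r - P) = 0,
i.e. ax + by + cz = a·x₀ + b·y₀ + c·z₀.
d = (-8)·5 + (-8)·(-6) + (-8)·(-4)
  = -40 + 48 + 32
  = 40
Equation: -8x - 8y - 8z = 40

-8x - 8y - 8z = 40


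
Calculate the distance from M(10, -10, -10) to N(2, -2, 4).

d = √[(x₂-x₁)² + (y₂-y₁)² + (z₂-z₁)²]
  = √[(-8)² + 8² + 14²]
  = √[64 + 64 + 196]
  = √324
  ≈ 18

18


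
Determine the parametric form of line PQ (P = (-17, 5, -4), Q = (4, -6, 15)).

Direction vector d = Q - P = (4 + 17, -6 - 5, 15 + 4) = (21, -11, 19)
Parametric form r = P + t·d:
x = -17 + 21t, y = 5 - 11t, z = -4 + 19t

x = -17 + 21t, y = 5 - 11t, z = -4 + 19t


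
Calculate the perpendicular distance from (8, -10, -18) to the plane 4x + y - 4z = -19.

distance = |a·x₀ + b·y₀ + c·z₀ - d| / √(a² + b² + c²)
  = |4·8 + 1·(-10) + (-4)·(-18) - (-19)| / √(4² + 1² + (-4)²)
  = |32 - 10 + 72 + 19| / √(16 + 1 + 16)
  = |113| / √33
  = 113 / 5.745
  ≈ 19.67

19.67


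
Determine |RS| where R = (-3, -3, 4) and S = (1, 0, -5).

d = √[(x₂-x₁)² + (y₂-y₁)² + (z₂-z₁)²]
  = √[4² + 3² + (-9)²]
  = √[16 + 9 + 81]
  = √106
  ≈ 10.3

10.3


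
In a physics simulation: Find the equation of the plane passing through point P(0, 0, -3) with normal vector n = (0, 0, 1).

The plane through P with normal n = (a, b, c) satisfies n·(r - P) = 0,
i.e. ax + by + cz = a·x₀ + b·y₀ + c·z₀.
d = 0·0 + 0·0 + 1·(-3)
  = 0 + 0 - 3
  = -3
Equation: z = -3

z = -3


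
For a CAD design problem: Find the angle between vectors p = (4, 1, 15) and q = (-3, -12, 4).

p·q = 4·(-3) + 1·(-12) + 15·4 = -12 - 12 + 60 = 36
|p| = √(4² + 1² + 15²) = √242 ≈ 15.56
|q| = √((-3)² + (-12)² + 4²) = √169 ≈ 13
cos θ = (p·q)/(|p||q|) = 36/(15.56·13) ≈ 0.178
θ = arccos(0.178) ≈ 79.75°

79.75°
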